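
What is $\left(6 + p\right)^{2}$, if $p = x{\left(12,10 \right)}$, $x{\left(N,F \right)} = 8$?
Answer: $196$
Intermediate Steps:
$p = 8$
$\left(6 + p\right)^{2} = \left(6 + 8\right)^{2} = 14^{2} = 196$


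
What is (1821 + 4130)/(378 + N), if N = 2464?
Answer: 5951/2842 ≈ 2.0939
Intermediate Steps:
(1821 + 4130)/(378 + N) = (1821 + 4130)/(378 + 2464) = 5951/2842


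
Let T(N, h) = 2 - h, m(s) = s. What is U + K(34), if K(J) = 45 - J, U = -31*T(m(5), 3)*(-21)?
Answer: -640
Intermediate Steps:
U = -651 (U = -31*(2 - 1*3)*(-21) = -31*(2 - 3)*(-21) = -31*(-1)*(-21) = 31*(-21) = -651)
U + K(34) = -651 + (45 - 1*34) = -651 + (45 - 34) = -651 + 11 = -640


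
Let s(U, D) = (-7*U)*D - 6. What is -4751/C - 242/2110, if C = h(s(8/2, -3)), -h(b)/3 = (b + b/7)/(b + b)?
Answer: 35084683/12660 ≈ 2771.3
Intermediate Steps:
s(U, D) = -6 - 7*D*U (s(U, D) = -7*D*U - 6 = -6 - 7*D*U)
h(b) = -12/7 (h(b) = -3*(b + b/7)/(b + b) = -3*(b + b*(⅐))/(2*b) = -3*(b + b/7)*1/(2*b) = -3*8*b/7*1/(2*b) = -3*4/7 = -12/7)
C = -12/7 ≈ -1.7143
-4751/C - 242/2110 = -4751/(-12/7) - 242/2110 = -4751*(-7/12) - 242*1/2110 = 33257/12 - 121/1055 = 35084683/12660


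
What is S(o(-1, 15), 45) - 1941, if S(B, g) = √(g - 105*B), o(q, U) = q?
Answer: -1941 + 5*√6 ≈ -1928.8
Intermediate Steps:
S(o(-1, 15), 45) - 1941 = √(45 - 105*(-1)) - 1941 = √(45 + 105) - 1941 = √150 - 1941 = 5*√6 - 1941 = -1941 + 5*√6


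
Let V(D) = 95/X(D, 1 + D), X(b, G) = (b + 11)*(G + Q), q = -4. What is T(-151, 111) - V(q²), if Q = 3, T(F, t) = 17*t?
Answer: 203777/108 ≈ 1886.8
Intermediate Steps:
X(b, G) = (3 + G)*(11 + b) (X(b, G) = (b + 11)*(G + 3) = (11 + b)*(3 + G) = (3 + G)*(11 + b))
V(D) = 95/(44 + 14*D + D*(1 + D)) (V(D) = 95/(33 + 3*D + 11*(1 + D) + (1 + D)*D) = 95/(33 + 3*D + (11 + 11*D) + D*(1 + D)) = 95/(44 + 14*D + D*(1 + D)))
T(-151, 111) - V(q²) = 17*111 - 95/(44 + ((-4)²)² + 15*(-4)²) = 1887 - 95/(44 + 16² + 15*16) = 1887 - 95/(44 + 256 + 240) = 1887 - 95/540 = 1887 - 1*19/108 = 1887 - 19/108 = 203777/108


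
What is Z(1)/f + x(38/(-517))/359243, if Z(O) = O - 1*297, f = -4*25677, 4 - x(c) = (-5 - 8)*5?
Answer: 28355695/9224282511 ≈ 0.0030740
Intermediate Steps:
x(c) = 69 (x(c) = 4 - (-5 - 8)*5 = 4 - (-13)*5 = 4 - 1*(-65) = 4 + 65 = 69)
f = -102708
Z(O) = -297 + O (Z(O) = O - 297 = -297 + O)
Z(1)/f + x(38/(-517))/359243 = (-297 + 1)/(-102708) + 69/359243 = -296*(-1/102708) + 69*(1/359243) = 74/25677 + 69/359243 = 28355695/9224282511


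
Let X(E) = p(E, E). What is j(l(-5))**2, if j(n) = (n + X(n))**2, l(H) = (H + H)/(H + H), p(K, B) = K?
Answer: 16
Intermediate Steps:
X(E) = E
l(H) = 1 (l(H) = (2*H)/((2*H)) = (2*H)*(1/(2*H)) = 1)
j(n) = 4*n**2 (j(n) = (n + n)**2 = (2*n)**2 = 4*n**2)
j(l(-5))**2 = (4*1**2)**2 = (4*1)**2 = 4**2 = 16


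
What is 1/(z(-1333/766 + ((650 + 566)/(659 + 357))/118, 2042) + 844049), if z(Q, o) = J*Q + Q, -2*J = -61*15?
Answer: 11479276/9679965661623 ≈ 1.1859e-6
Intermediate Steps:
J = 915/2 (J = -(-61)*15/2 = -½*(-915) = 915/2 ≈ 457.50)
z(Q, o) = 917*Q/2 (z(Q, o) = 915*Q/2 + Q = 917*Q/2)
1/(z(-1333/766 + ((650 + 566)/(659 + 357))/118, 2042) + 844049) = 1/(917*(-1333/766 + ((650 + 566)/(659 + 357))/118)/2 + 844049) = 1/(917*(-1333*1/766 + (1216/1016)*(1/118))/2 + 844049) = 1/(917*(-1333/766 + (1216*(1/1016))*(1/118))/2 + 844049) = 1/(917*(-1333/766 + (152/127)*(1/118))/2 + 844049) = 1/(917*(-1333/766 + 76/7493)/2 + 844049) = 1/((917/2)*(-9929953/5739638) + 844049) = 1/(-9105766901/11479276 + 844049) = 1/(9679965661623/11479276) = 11479276/9679965661623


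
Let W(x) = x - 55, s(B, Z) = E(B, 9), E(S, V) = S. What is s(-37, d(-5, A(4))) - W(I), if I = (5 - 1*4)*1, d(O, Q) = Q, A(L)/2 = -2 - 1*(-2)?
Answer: 17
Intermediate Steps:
A(L) = 0 (A(L) = 2*(-2 - 1*(-2)) = 2*(-2 + 2) = 2*0 = 0)
s(B, Z) = B
I = 1 (I = (5 - 4)*1 = 1*1 = 1)
W(x) = -55 + x
s(-37, d(-5, A(4))) - W(I) = -37 - (-55 + 1) = -37 - 1*(-54) = -37 + 54 = 17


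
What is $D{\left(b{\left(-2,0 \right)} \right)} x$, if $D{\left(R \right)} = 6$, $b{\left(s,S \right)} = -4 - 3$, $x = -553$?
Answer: $-3318$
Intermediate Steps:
$b{\left(s,S \right)} = -7$ ($b{\left(s,S \right)} = -4 - 3 = -7$)
$D{\left(b{\left(-2,0 \right)} \right)} x = 6 \left(-553\right) = -3318$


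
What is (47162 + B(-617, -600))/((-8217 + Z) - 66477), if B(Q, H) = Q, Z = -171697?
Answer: -46545/246391 ≈ -0.18891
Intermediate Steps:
(47162 + B(-617, -600))/((-8217 + Z) - 66477) = (47162 - 617)/((-8217 - 171697) - 66477) = 46545/(-179914 - 66477) = 46545/(-246391) = 46545*(-1/246391) = -46545/246391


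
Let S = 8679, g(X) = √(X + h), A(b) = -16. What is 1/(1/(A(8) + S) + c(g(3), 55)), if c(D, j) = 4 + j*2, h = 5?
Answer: 8663/987583 ≈ 0.0087719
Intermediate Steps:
g(X) = √(5 + X) (g(X) = √(X + 5) = √(5 + X))
c(D, j) = 4 + 2*j
1/(1/(A(8) + S) + c(g(3), 55)) = 1/(1/(-16 + 8679) + (4 + 2*55)) = 1/(1/8663 + (4 + 110)) = 1/(1/8663 + 114) = 1/(987583/8663) = 8663/987583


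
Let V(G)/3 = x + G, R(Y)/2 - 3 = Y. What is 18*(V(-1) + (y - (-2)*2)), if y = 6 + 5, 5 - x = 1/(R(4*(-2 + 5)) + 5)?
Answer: 16956/35 ≈ 484.46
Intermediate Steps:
R(Y) = 6 + 2*Y
x = 174/35 (x = 5 - 1/((6 + 2*(4*(-2 + 5))) + 5) = 5 - 1/((6 + 2*(4*3)) + 5) = 5 - 1/((6 + 2*12) + 5) = 5 - 1/((6 + 24) + 5) = 5 - 1/(30 + 5) = 5 - 1/35 = 174/35 ≈ 4.9714)
V(G) = 522/35 + 3*G (V(G) = 3*(174/35 + G) = 522/35 + 3*G)
y = 11
18*(V(-1) + (y - (-2)*2)) = 18*((522/35 + 3*(-1)) + (11 - (-2)*2)) = 18*((522/35 - 3) + (11 - 1*(-4))) = 18*(417/35 + (11 + 4)) = 18*(417/35 + 15) = 18*(942/35) = 16956/35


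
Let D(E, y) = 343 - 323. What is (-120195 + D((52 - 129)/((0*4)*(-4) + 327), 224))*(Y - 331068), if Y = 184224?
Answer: 17646977700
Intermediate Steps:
D(E, y) = 20
(-120195 + D((52 - 129)/((0*4)*(-4) + 327), 224))*(Y - 331068) = (-120195 + 20)*(184224 - 331068) = -120175*(-146844) = 17646977700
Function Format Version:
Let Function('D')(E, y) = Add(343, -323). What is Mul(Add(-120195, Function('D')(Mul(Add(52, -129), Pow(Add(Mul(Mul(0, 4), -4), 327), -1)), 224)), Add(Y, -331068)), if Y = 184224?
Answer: 17646977700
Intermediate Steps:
Function('D')(E, y) = 20
Mul(Add(-120195, Function('D')(Mul(Add(52, -129), Pow(Add(Mul(Mul(0, 4), -4), 327), -1)), 224)), Add(Y, -331068)) = Mul(Add(-120195, 20), Add(184224, -331068)) = Mul(-120175, -146844) = 17646977700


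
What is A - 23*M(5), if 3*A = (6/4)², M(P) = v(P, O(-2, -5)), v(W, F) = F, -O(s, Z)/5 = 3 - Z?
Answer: 3683/4 ≈ 920.75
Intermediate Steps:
O(s, Z) = -15 + 5*Z (O(s, Z) = -5*(3 - Z) = -15 + 5*Z)
M(P) = -40 (M(P) = -15 + 5*(-5) = -15 - 25 = -40)
A = ¾ (A = (6/4)²/3 = (6*(¼))²/3 = (3/2)²/3 = (⅓)*(9/4) = ¾ ≈ 0.75000)
A - 23*M(5) = ¾ - 23*(-40) = ¾ + 920 = 3683/4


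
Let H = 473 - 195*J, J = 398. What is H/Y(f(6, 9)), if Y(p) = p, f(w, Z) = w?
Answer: -77137/6 ≈ -12856.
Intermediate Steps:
H = -77137 (H = 473 - 195*398 = 473 - 77610 = -77137)
H/Y(f(6, 9)) = -77137/6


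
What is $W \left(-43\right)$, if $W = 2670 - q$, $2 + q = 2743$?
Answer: $3053$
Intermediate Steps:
$q = 2741$ ($q = -2 + 2743 = 2741$)
$W = -71$ ($W = 2670 - 2741 = -71$)
$W \left(-43\right) = \left(-71\right) \left(-43\right) = 3053$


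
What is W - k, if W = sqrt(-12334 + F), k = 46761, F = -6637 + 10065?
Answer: -46761 + I*sqrt(8906) ≈ -46761.0 + 94.372*I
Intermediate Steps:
F = 3428
W = I*sqrt(8906) (W = sqrt(-12334 + 3428) = sqrt(-8906) = I*sqrt(8906) ≈ 94.372*I)
W - k = I*sqrt(8906) - 1*46761 = I*sqrt(8906) - 46761 = -46761 + I*sqrt(8906)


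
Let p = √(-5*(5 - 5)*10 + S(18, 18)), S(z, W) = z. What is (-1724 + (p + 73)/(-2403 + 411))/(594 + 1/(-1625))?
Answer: -5580706625/1922776008 - 1625*√2/640925336 ≈ -2.9024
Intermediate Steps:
p = 3*√2 (p = √(-5*(5 - 5)*10 + 18) = √(-5*0*10 + 18) = √(0*10 + 18) = √(0 + 18) = √18 = 3*√2 ≈ 4.2426)
(-1724 + (p + 73)/(-2403 + 411))/(594 + 1/(-1625)) = (-1724 + (3*√2 + 73)/(-2403 + 411))/(594 + 1/(-1625)) = (-1724 + (73 + 3*√2)/(-1992))/(594 - 1/1625) = (-1724 + (73 + 3*√2)*(-1/1992))/(965249/1625) = (-1724 + (-73/1992 - √2/664))*(1625/965249) = (-3434281/1992 - √2/664)*(1625/965249) = -5580706625/1922776008 - 1625*√2/640925336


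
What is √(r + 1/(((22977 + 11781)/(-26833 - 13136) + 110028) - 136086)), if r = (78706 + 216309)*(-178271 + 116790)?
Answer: 3*I*√1686922851401069941401285/28931860 ≈ 1.3468e+5*I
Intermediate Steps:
r = -18137817215 (r = 295015*(-61481) = -18137817215)
√(r + 1/(((22977 + 11781)/(-26833 - 13136) + 110028) - 136086)) = √(-18137817215 + 1/(((22977 + 11781)/(-26833 - 13136) + 110028) - 136086)) = √(-18137817215 + 1/((34758/(-39969) + 110028) - 136086)) = √(-18137817215 + 1/((34758*(-1/39969) + 110028) - 136086)) = √(-18137817215 + 1/((-3862/4441 + 110028) - 136086)) = √(-18137817215 + 1/(488630486/4441 - 136086)) = √(-18137817215 + 1/(-115727440/4441)) = √(-18137817215 - 4441/115727440) = √(-2099043153479884041/115727440) = 3*I*√1686922851401069941401285/28931860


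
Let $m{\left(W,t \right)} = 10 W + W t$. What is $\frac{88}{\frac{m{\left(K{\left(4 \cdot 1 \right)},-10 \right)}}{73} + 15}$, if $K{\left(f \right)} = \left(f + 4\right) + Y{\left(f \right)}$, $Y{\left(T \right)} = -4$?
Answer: $\frac{88}{15} \approx 5.8667$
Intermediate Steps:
$K{\left(f \right)} = f$ ($K{\left(f \right)} = \left(f + 4\right) - 4 = \left(4 + f\right) - 4 = f$)
$\frac{88}{\frac{m{\left(K{\left(4 \cdot 1 \right)},-10 \right)}}{73} + 15} = \frac{88}{\frac{4 \cdot 1 \left(10 - 10\right)}{73} + 15} = \frac{88}{4 \cdot 0 \cdot \frac{1}{73} + 15} = \frac{88}{0 \cdot \frac{1}{73} + 15} = \frac{88}{0 + 15} = \frac{88}{15}$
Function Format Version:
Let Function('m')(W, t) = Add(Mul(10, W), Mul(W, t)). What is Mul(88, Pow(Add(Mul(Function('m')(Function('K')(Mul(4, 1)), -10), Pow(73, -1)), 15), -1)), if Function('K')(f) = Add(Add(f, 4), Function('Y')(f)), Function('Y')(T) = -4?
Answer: Rational(88, 15) ≈ 5.8667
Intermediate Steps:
Function('K')(f) = f (Function('K')(f) = Add(Add(f, 4), -4) = Add(Add(4, f), -4) = f)
Mul(88, Pow(Add(Mul(Function('m')(Function('K')(Mul(4, 1)), -10), Pow(73, -1)), 15), -1)) = Mul(88, Pow(Add(Mul(Mul(Mul(4, 1), Add(10, -10)), Pow(73, -1)), 15), -1)) = Mul(88, Pow(Add(Mul(Mul(4, 0), Rational(1, 73)), 15), -1)) = Mul(88, Pow(Add(Mul(0, Rational(1, 73)), 15), -1)) = Mul(88, Pow(Add(0, 15), -1)) = Mul(88, Pow(15, -1)) = Mul(88, Rational(1, 15)) = Rational(88, 15)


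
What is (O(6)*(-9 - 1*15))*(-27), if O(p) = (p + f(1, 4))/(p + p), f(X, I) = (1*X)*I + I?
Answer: 756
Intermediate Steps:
f(X, I) = I + I*X (f(X, I) = X*I + I = I*X + I = I + I*X)
O(p) = (8 + p)/(2*p) (O(p) = (p + 4*(1 + 1))/(p + p) = (p + 4*2)/((2*p)) = (p + 8)*(1/(2*p)) = (8 + p)*(1/(2*p)) = (8 + p)/(2*p))
(O(6)*(-9 - 1*15))*(-27) = (((1/2)*(8 + 6)/6)*(-9 - 1*15))*(-27) = (((1/2)*(1/6)*14)*(-9 - 15))*(-27) = ((7/6)*(-24))*(-27) = -28*(-27) = 756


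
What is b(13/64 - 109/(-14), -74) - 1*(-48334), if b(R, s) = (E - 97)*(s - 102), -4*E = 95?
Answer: 69586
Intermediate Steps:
E = -95/4 (E = -¼*95 = -95/4 ≈ -23.750)
b(R, s) = 24633/2 - 483*s/4 (b(R, s) = (-95/4 - 97)*(s - 102) = -483*(-102 + s)/4 = 24633/2 - 483*s/4)
b(13/64 - 109/(-14), -74) - 1*(-48334) = (24633/2 - 483/4*(-74)) - 1*(-48334) = (24633/2 + 17871/2) + 48334 = 21252 + 48334 = 69586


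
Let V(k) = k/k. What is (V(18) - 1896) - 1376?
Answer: -3271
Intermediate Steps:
V(k) = 1
(V(18) - 1896) - 1376 = (1 - 1896) - 1376 = -1895 - 1376 = -3271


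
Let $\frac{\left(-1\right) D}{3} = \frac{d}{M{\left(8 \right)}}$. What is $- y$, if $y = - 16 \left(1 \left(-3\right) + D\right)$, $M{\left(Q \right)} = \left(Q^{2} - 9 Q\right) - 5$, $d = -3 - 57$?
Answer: $- \frac{3504}{13} \approx -269.54$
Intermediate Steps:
$d = -60$ ($d = -3 - 57 = -60$)
$M{\left(Q \right)} = -5 + Q^{2} - 9 Q$
$D = - \frac{180}{13}$ ($D = - 3 \left(- \frac{60}{-5 + 8^{2} - 72}\right) = - 3 \left(- \frac{60}{-5 + 64 - 72}\right) = - 3 \left(- \frac{60}{-13}\right) = - 3 \left(\left(-60\right) \left(- \frac{1}{13}\right)\right) = \left(-3\right) \frac{60}{13} = - \frac{180}{13} \approx -13.846$)
$y = \frac{3504}{13}$ ($y = - 16 \left(1 \left(-3\right) - \frac{180}{13}\right) = - 16 \left(-3 - \frac{180}{13}\right) = \left(-16\right) \left(- \frac{219}{13}\right) = \frac{3504}{13} \approx 269.54$)
$- y = \left(-1\right) \frac{3504}{13} = - \frac{3504}{13}$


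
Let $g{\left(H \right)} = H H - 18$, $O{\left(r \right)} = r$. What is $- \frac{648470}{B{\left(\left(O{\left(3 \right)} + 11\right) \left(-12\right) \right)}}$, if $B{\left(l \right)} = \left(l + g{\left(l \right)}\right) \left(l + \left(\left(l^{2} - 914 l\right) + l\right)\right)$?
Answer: $- \frac{64847}{508721472} \approx -0.00012747$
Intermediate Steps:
$g{\left(H \right)} = -18 + H^{2}$ ($g{\left(H \right)} = H^{2} - 18 = -18 + H^{2}$)
$B{\left(l \right)} = \left(l^{2} - 912 l\right) \left(-18 + l + l^{2}\right)$ ($B{\left(l \right)} = \left(l + \left(-18 + l^{2}\right)\right) \left(l + \left(\left(l^{2} - 914 l\right) + l\right)\right) = \left(-18 + l + l^{2}\right) \left(l + \left(l^{2} - 913 l\right)\right) = \left(-18 + l + l^{2}\right) \left(l^{2} - 912 l\right) = \left(l^{2} - 912 l\right) \left(-18 + l + l^{2}\right)$)
$- \frac{648470}{B{\left(\left(O{\left(3 \right)} + 11\right) \left(-12\right) \right)}} = - \frac{648470}{\left(3 + 11\right) \left(-12\right) \left(16416 + \left(\left(3 + 11\right) \left(-12\right)\right)^{3} - 930 \left(3 + 11\right) \left(-12\right) - 911 \left(\left(3 + 11\right) \left(-12\right)\right)^{2}\right)} = - \frac{648470}{14 \left(-12\right) \left(16416 + \left(14 \left(-12\right)\right)^{3} - 930 \cdot 14 \left(-12\right) - 911 \left(14 \left(-12\right)\right)^{2}\right)} = - \frac{648470}{\left(-168\right) \left(16416 + \left(-168\right)^{3} - -156240 - 911 \left(-168\right)^{2}\right)} = - \frac{648470}{\left(-168\right) \left(16416 - 4741632 + 156240 - 25712064\right)} = - \frac{648470}{\left(-168\right) \left(-30281040\right)} = - \frac{648470}{5087214720} = \left(-648470\right) \frac{1}{5087214720} = - \frac{64847}{508721472}$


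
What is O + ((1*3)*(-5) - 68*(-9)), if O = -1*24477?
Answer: -23880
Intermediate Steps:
O = -24477
O + ((1*3)*(-5) - 68*(-9)) = -24477 + ((1*3)*(-5) - 68*(-9)) = -24477 + (3*(-5) + 612) = -24477 + (-15 + 612) = -24477 + 597 = -23880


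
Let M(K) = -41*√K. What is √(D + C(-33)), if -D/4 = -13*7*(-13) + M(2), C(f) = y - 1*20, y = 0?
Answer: 2*√(-1188 + 41*√2) ≈ 67.231*I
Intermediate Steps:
C(f) = -20 (C(f) = 0 - 1*20 = 0 - 20 = -20)
D = -4732 + 164*√2 (D = -4*(-13*7*(-13) - 41*√2) = -4*(-91*(-13) - 41*√2) = -4*(1183 - 41*√2) = -4732 + 164*√2 ≈ -4500.1)
√(D + C(-33)) = √((-4732 + 164*√2) - 20) = √(-4752 + 164*√2)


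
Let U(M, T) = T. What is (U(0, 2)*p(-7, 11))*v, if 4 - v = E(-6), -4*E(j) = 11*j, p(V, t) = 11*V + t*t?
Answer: -1100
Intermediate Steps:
p(V, t) = t² + 11*V (p(V, t) = 11*V + t² = t² + 11*V)
E(j) = -11*j/4
v = -25/2 (v = 4 - (-11)*(-6)/4 = 4 - 1*33/2 = 4 - 33/2 = -25/2 ≈ -12.500)
(U(0, 2)*p(-7, 11))*v = (2*(11² + 11*(-7)))*(-25/2) = (2*(121 - 77))*(-25/2) = (2*44)*(-25/2) = 88*(-25/2) = -1100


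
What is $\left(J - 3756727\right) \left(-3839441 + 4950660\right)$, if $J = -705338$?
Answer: $-4958331407235$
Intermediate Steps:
$\left(J - 3756727\right) \left(-3839441 + 4950660\right) = \left(-705338 - 3756727\right) \left(-3839441 + 4950660\right) = \left(-4462065\right) 1111219 = -4958331407235$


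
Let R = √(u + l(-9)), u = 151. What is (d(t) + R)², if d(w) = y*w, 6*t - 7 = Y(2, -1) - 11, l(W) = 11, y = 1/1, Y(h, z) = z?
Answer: 5857/36 - 15*√2 ≈ 141.48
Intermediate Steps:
y = 1
t = -⅚ (t = 7/6 + (-1 - 11)/6 = 7/6 + (⅙)*(-12) = 7/6 - 2 = -⅚ ≈ -0.83333)
R = 9*√2 (R = √(151 + 11) = √162 = 9*√2 ≈ 12.728)
d(w) = w (d(w) = 1*w = w)
(d(t) + R)² = (-⅚ + 9*√2)²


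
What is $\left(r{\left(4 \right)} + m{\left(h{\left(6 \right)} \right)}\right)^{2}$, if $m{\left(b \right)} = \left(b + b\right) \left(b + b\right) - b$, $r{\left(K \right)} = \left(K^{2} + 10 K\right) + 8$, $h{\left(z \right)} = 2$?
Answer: $6084$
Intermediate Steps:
$r{\left(K \right)} = 8 + K^{2} + 10 K$
$m{\left(b \right)} = - b + 4 b^{2}$ ($m{\left(b \right)} = 2 b 2 b - b = 4 b^{2} - b = - b + 4 b^{2}$)
$\left(r{\left(4 \right)} + m{\left(h{\left(6 \right)} \right)}\right)^{2} = \left(\left(8 + 4^{2} + 10 \cdot 4\right) + 2 \left(-1 + 4 \cdot 2\right)\right)^{2} = \left(\left(8 + 16 + 40\right) + 2 \left(-1 + 8\right)\right)^{2} = \left(64 + 2 \cdot 7\right)^{2} = \left(64 + 14\right)^{2} = 78^{2} = 6084$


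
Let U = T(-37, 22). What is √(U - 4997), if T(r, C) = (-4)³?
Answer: I*√5061 ≈ 71.141*I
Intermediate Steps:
T(r, C) = -64
U = -64
√(U - 4997) = √(-64 - 4997) = √(-5061) = I*√5061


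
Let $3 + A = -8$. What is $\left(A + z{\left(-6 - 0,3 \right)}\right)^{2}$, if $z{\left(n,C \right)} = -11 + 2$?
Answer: $400$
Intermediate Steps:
$A = -11$ ($A = -3 - 8 = -11$)
$z{\left(n,C \right)} = -9$
$\left(A + z{\left(-6 - 0,3 \right)}\right)^{2} = \left(-11 - 9\right)^{2} = \left(-20\right)^{2} = 400$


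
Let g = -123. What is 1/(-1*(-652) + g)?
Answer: 1/529 ≈ 0.0018904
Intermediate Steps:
1/(-1*(-652) + g) = 1/(-1*(-652) - 123) = 1/(652 - 123) = 1/529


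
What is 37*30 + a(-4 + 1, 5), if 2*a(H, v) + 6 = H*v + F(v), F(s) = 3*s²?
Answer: 1137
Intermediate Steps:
a(H, v) = -3 + 3*v²/2 + H*v/2 (a(H, v) = -3 + (H*v + 3*v²)/2 = -3 + (3*v² + H*v)/2 = -3 + (3*v²/2 + H*v/2) = -3 + 3*v²/2 + H*v/2)
37*30 + a(-4 + 1, 5) = 37*30 + (-3 + (3/2)*5² + (½)*(-4 + 1)*5) = 1110 + (-3 + (3/2)*25 + (½)*(-3)*5) = 1110 + (-3 + 75/2 - 15/2) = 1110 + 27 = 1137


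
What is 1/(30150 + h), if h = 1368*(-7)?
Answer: 1/20574 ≈ 4.8605e-5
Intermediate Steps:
h = -9576
1/(30150 + h) = 1/(30150 - 9576) = 1/20574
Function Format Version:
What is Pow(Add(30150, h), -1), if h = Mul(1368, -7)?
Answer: Rational(1, 20574) ≈ 4.8605e-5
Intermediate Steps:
h = -9576
Pow(Add(30150, h), -1) = Pow(Add(30150, -9576), -1) = Pow(20574, -1) = Rational(1, 20574)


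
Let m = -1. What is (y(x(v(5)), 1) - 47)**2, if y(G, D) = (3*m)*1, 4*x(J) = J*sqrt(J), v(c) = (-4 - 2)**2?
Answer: 2500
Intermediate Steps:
v(c) = 36 (v(c) = (-6)**2 = 36)
x(J) = J**(3/2)/4 (x(J) = (J*sqrt(J))/4 = J**(3/2)/4)
y(G, D) = -3 (y(G, D) = (3*(-1))*1 = -3*1 = -3)
(y(x(v(5)), 1) - 47)**2 = (-3 - 47)**2 = (-50)**2 = 2500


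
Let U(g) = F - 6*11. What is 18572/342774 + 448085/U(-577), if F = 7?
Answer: -76795396021/10111833 ≈ -7594.6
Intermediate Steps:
U(g) = -59 (U(g) = 7 - 6*11 = 7 - 66 = -59)
18572/342774 + 448085/U(-577) = 18572/342774 + 448085/(-59) = 18572*(1/342774) + 448085*(-1/59) = 9286/171387 - 448085/59 = -76795396021/10111833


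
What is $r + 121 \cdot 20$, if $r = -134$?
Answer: $2286$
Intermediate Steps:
$r + 121 \cdot 20 = -134 + 121 \cdot 20 = -134 + 2420 = 2286$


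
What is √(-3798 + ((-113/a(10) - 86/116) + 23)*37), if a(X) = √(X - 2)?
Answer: √(-10005986 - 3516221*√2)/58 ≈ 66.728*I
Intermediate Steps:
a(X) = √(-2 + X)
√(-3798 + ((-113/a(10) - 86/116) + 23)*37) = √(-3798 + ((-113/√(-2 + 10) - 86/116) + 23)*37) = √(-3798 + ((-113*√2/4 - 86*1/116) + 23)*37) = √(-3798 + ((-113*√2/4 - 43/58) + 23)*37) = √(-3798 + ((-43/58 - 113*√2/4) + 23)*37) = √(-3798 + (1291/58 - 113*√2/4)*37) = √(-3798 + (47767/58 - 4181*√2/4)) = √(-172517/58 - 4181*√2/4)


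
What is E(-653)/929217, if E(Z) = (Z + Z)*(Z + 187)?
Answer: 608596/929217 ≈ 0.65496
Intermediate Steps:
E(Z) = 2*Z*(187 + Z) (E(Z) = (2*Z)*(187 + Z) = 2*Z*(187 + Z))
E(-653)/929217 = (2*(-653)*(187 - 653))/929217 = (2*(-653)*(-466))*(1/929217) = 608596*(1/929217) = 608596/929217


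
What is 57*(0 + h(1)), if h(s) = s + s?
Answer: 114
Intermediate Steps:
h(s) = 2*s
57*(0 + h(1)) = 57*(0 + 2*1) = 57*(0 + 2) = 57*2 = 114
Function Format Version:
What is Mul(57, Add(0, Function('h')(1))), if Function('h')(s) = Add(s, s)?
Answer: 114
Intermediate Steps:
Function('h')(s) = Mul(2, s)
Mul(57, Add(0, Function('h')(1))) = Mul(57, Add(0, Mul(2, 1))) = Mul(57, Add(0, 2)) = Mul(57, 2) = 114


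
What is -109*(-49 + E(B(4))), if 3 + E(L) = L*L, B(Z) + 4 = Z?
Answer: 5668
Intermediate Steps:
B(Z) = -4 + Z
E(L) = -3 + L**2 (E(L) = -3 + L*L = -3 + L**2)
-109*(-49 + E(B(4))) = -109*(-49 + (-3 + (-4 + 4)**2)) = -109*(-49 + (-3 + 0**2)) = -109*(-49 + (-3 + 0)) = -109*(-49 - 3) = -109*(-52) = 5668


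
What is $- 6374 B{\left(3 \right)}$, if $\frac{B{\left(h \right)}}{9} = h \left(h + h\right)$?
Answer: $-1032588$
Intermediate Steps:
$B{\left(h \right)} = 18 h^{2}$ ($B{\left(h \right)} = 9 h \left(h + h\right) = 9 h 2 h = 9 \cdot 2 h^{2} = 18 h^{2}$)
$- 6374 B{\left(3 \right)} = - 6374 \cdot 18 \cdot 3^{2} = - 6374 \cdot 18 \cdot 9 = \left(-6374\right) 162 = -1032588$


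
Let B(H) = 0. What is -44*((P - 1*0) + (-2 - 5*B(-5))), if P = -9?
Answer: 484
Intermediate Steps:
-44*((P - 1*0) + (-2 - 5*B(-5))) = -44*((-9 - 1*0) + (-2 - 5*0)) = -44*((-9 + 0) + (-2 + 0)) = -44*(-9 - 2) = -44*(-11) = 484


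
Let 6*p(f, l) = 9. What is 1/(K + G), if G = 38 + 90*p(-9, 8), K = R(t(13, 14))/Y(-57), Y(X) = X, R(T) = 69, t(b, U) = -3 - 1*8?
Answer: 19/3264 ≈ 0.0058211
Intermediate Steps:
t(b, U) = -11 (t(b, U) = -3 - 8 = -11)
p(f, l) = 3/2 (p(f, l) = (⅙)*9 = 3/2)
K = -23/19 (K = 69/(-57) = 69*(-1/57) = -23/19 ≈ -1.2105)
G = 173 (G = 38 + 90*(3/2) = 38 + 135 = 173)
1/(K + G) = 1/(-23/19 + 173) = 1/(3264/19) = 19/3264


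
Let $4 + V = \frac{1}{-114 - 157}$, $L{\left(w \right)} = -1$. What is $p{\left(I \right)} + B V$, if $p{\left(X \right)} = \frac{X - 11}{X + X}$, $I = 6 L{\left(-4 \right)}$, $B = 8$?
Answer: $- \frac{99553}{3252} \approx -30.613$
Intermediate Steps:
$V = - \frac{1085}{271}$ ($V = -4 + \frac{1}{-114 - 157} = -4 + \frac{1}{-271} = -4 - \frac{1}{271} = - \frac{1085}{271} \approx -4.0037$)
$I = -6$ ($I = 6 \left(-1\right) = -6$)
$p{\left(X \right)} = \frac{-11 + X}{2 X}$
$p{\left(I \right)} + B V = \frac{-11 - 6}{2 \left(-6\right)} + 8 \left(- \frac{1085}{271}\right) = \frac{1}{2} \left(- \frac{1}{6}\right) \left(-17\right) - \frac{8680}{271} = \frac{17}{12} - \frac{8680}{271} = - \frac{99553}{3252}$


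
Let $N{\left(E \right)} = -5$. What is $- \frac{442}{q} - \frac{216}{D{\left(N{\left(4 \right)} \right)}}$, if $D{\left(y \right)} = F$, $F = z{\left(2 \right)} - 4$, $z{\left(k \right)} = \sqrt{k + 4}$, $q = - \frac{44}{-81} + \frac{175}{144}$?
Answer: $- \frac{1879632}{11395} + \frac{108 \sqrt{6}}{5} \approx -112.04$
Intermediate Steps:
$q = \frac{2279}{1296}$ ($q = \left(-44\right) \left(- \frac{1}{81}\right) + 175 \cdot \frac{1}{144} = \frac{44}{81} + \frac{175}{144} = \frac{2279}{1296} \approx 1.7585$)
$z{\left(k \right)} = \sqrt{4 + k}$
$F = -4 + \sqrt{6}$ ($F = \sqrt{4 + 2} - 4 = \sqrt{6} - 4 = -4 + \sqrt{6} \approx -1.5505$)
$D{\left(y \right)} = -4 + \sqrt{6}$
$- \frac{442}{q} - \frac{216}{D{\left(N{\left(4 \right)} \right)}} = - \frac{442}{\frac{2279}{1296}} - \frac{216}{-4 + \sqrt{6}} = \left(-442\right) \frac{1296}{2279} - \frac{216}{-4 + \sqrt{6}} = - \frac{572832}{2279} - \frac{216}{-4 + \sqrt{6}}$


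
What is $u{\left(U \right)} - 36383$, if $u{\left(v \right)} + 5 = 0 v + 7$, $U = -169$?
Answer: $-36381$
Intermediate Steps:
$u{\left(v \right)} = 2$ ($u{\left(v \right)} = -5 + \left(0 v + 7\right) = -5 + \left(0 + 7\right) = -5 + 7 = 2$)
$u{\left(U \right)} - 36383 = 2 - 36383 = -36381$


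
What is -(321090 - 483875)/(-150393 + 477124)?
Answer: 162785/326731 ≈ 0.49822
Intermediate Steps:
-(321090 - 483875)/(-150393 + 477124) = -(-162785)/326731 = -1*(-162785/326731) = 162785/326731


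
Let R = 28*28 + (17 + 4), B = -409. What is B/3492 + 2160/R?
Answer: 1442695/562212 ≈ 2.5661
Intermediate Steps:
R = 805 (R = 784 + 21 = 805)
B/3492 + 2160/R = -409/3492 + 2160/805 = -409*1/3492 + 2160*(1/805) = -409/3492 + 432/161 = 1442695/562212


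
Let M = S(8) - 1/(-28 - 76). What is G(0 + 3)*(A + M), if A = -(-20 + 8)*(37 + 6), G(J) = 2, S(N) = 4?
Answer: 54081/52 ≈ 1040.0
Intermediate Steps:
M = 417/104 (M = 4 - 1/(-28 - 76) = 4 - 1/(-104) = 4 - 1*(-1/104) = 4 + 1/104 = 417/104 ≈ 4.0096)
A = 516 (A = -(-12)*43 = -1*(-516) = 516)
G(0 + 3)*(A + M) = 2*(516 + 417/104) = 2*(54081/104) = 54081/52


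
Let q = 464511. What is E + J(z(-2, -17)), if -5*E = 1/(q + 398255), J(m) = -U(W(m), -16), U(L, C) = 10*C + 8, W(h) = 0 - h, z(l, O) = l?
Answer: 655702159/4313830 ≈ 152.00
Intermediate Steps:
W(h) = -h
U(L, C) = 8 + 10*C
J(m) = 152 (J(m) = -(8 + 10*(-16)) = -(8 - 160) = -1*(-152) = 152)
E = -1/4313830 (E = -1/(5*(464511 + 398255)) = -⅕/862766 = -⅕*1/862766 = -1/4313830 ≈ -2.3181e-7)
E + J(z(-2, -17)) = -1/4313830 + 152 = 655702159/4313830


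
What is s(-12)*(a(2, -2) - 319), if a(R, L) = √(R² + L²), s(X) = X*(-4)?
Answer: -15312 + 96*√2 ≈ -15176.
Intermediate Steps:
s(X) = -4*X
a(R, L) = √(L² + R²)
s(-12)*(a(2, -2) - 319) = (-4*(-12))*(√((-2)² + 2²) - 319) = 48*(√(4 + 4) - 319) = 48*(√8 - 319) = 48*(2*√2 - 319) = 48*(-319 + 2*√2) = -15312 + 96*√2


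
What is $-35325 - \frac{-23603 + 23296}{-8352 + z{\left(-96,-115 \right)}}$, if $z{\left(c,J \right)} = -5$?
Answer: $- \frac{295211332}{8357} \approx -35325.0$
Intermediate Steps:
$-35325 - \frac{-23603 + 23296}{-8352 + z{\left(-96,-115 \right)}} = -35325 - \frac{-23603 + 23296}{-8352 - 5} = -35325 - - \frac{307}{-8357} = -35325 - \left(-307\right) \left(- \frac{1}{8357}\right) = -35325 - \frac{307}{8357} = - \frac{295211332}{8357}$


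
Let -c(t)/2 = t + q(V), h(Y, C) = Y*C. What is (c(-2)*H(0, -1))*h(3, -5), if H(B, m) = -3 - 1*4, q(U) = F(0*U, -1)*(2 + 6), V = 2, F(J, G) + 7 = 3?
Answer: 7140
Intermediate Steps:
F(J, G) = -4 (F(J, G) = -7 + 3 = -4)
h(Y, C) = C*Y
q(U) = -32 (q(U) = -4*(2 + 6) = -4*8 = -32)
H(B, m) = -7 (H(B, m) = -3 - 4 = -7)
c(t) = 64 - 2*t (c(t) = -2*(t - 32) = -2*(-32 + t) = 64 - 2*t)
(c(-2)*H(0, -1))*h(3, -5) = ((64 - 2*(-2))*(-7))*(-5*3) = ((64 + 4)*(-7))*(-15) = (68*(-7))*(-15) = -476*(-15) = 7140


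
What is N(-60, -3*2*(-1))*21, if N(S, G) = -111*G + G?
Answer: -13860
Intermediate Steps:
N(S, G) = -110*G
N(-60, -3*2*(-1))*21 = -110*(-3*2)*(-1)*21 = -(-660)*(-1)*21 = -110*6*21 = -660*21 = -13860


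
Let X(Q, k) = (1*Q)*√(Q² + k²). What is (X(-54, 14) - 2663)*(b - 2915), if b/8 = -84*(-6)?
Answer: -2974571 - 120636*√778 ≈ -6.3394e+6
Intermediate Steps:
b = 4032 (b = 8*(-84*(-6)) = 8*504 = 4032)
X(Q, k) = Q*√(Q² + k²)
(X(-54, 14) - 2663)*(b - 2915) = (-54*√((-54)² + 14²) - 2663)*(4032 - 2915) = (-54*√(2916 + 196) - 2663)*1117 = (-108*√778 - 2663)*1117 = (-2663 - 108*√778)*1117 = -2974571 - 120636*√778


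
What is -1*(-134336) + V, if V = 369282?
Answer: 503618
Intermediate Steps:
-1*(-134336) + V = -1*(-134336) + 369282 = 134336 + 369282 = 503618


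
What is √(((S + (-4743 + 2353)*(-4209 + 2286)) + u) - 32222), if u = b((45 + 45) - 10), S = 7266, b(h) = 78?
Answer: 2*√1142773 ≈ 2138.0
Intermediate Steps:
u = 78
√(((S + (-4743 + 2353)*(-4209 + 2286)) + u) - 32222) = √(((7266 + (-4743 + 2353)*(-4209 + 2286)) + 78) - 32222) = √(((7266 - 2390*(-1923)) + 78) - 32222) = √(((7266 + 4595970) + 78) - 32222) = √((4603236 + 78) - 32222) = √(4603314 - 32222) = √4571092 = 2*√1142773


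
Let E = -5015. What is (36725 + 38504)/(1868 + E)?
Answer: -75229/3147 ≈ -23.905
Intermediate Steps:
(36725 + 38504)/(1868 + E) = (36725 + 38504)/(1868 - 5015) = 75229/(-3147) = 75229*(-1/3147) = -75229/3147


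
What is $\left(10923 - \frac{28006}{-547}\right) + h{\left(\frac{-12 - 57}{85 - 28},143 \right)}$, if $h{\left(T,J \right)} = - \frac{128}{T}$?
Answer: $\frac{139396705}{12581} \approx 11080.0$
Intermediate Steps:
$\left(10923 - \frac{28006}{-547}\right) + h{\left(\frac{-12 - 57}{85 - 28},143 \right)} = \left(10923 - \frac{28006}{-547}\right) - \frac{128}{\left(-12 - 57\right) \frac{1}{85 - 28}} = \left(10923 - - \frac{28006}{547}\right) - \frac{128}{\left(-69\right) \frac{1}{57}} = \left(10923 + \frac{28006}{547}\right) - \frac{128}{\left(-69\right) \frac{1}{57}} = \frac{6002887}{547} - \frac{128}{- \frac{23}{19}} = \frac{6002887}{547} - - \frac{2432}{23} = \frac{6002887}{547} + \frac{2432}{23} = \frac{139396705}{12581}$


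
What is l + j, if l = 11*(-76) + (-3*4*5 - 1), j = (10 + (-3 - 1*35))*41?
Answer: -2045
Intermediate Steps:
j = -1148 (j = (10 + (-3 - 35))*41 = (10 - 38)*41 = -28*41 = -1148)
l = -897 (l = -836 + (-12*5 - 1) = -836 + (-60 - 1) = -836 - 61 = -897)
l + j = -897 - 1148 = -2045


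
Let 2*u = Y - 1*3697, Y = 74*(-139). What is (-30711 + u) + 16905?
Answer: -41595/2 ≈ -20798.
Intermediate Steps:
Y = -10286
u = -13983/2 (u = (-10286 - 1*3697)/2 = (-10286 - 3697)/2 = (1/2)*(-13983) = -13983/2 ≈ -6991.5)
(-30711 + u) + 16905 = (-30711 - 13983/2) + 16905 = -75405/2 + 16905 = -41595/2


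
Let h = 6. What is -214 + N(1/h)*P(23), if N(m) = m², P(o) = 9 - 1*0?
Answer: -855/4 ≈ -213.75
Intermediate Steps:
P(o) = 9 (P(o) = 9 + 0 = 9)
-214 + N(1/h)*P(23) = -214 + (1/6)²*9 = -214 + (⅙)²*9 = -214 + (1/36)*9 = -214 + ¼ = -855/4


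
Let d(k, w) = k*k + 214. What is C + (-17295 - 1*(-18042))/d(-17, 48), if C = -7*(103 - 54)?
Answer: -171782/503 ≈ -341.51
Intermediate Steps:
d(k, w) = 214 + k² (d(k, w) = k² + 214 = 214 + k²)
C = -343 (C = -7*49 = -343)
C + (-17295 - 1*(-18042))/d(-17, 48) = -343 + (-17295 - 1*(-18042))/(214 + (-17)²) = -343 + (-17295 + 18042)/(214 + 289) = -343 + 747/503 = -171782/503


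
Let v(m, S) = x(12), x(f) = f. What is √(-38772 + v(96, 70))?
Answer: 2*I*√9690 ≈ 196.88*I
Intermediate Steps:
v(m, S) = 12
√(-38772 + v(96, 70)) = √(-38772 + 12) = √(-38760) = 2*I*√9690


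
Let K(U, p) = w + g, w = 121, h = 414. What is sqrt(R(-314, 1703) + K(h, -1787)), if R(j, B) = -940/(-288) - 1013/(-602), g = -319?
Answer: 17*I*sqrt(8715154)/3612 ≈ 13.894*I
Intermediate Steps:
K(U, p) = -198 (K(U, p) = 121 - 319 = -198)
R(j, B) = 107203/21672 (R(j, B) = -940*(-1/288) - 1013*(-1/602) = 235/72 + 1013/602 = 107203/21672)
sqrt(R(-314, 1703) + K(h, -1787)) = sqrt(107203/21672 - 198) = sqrt(-4183853/21672) = 17*I*sqrt(8715154)/3612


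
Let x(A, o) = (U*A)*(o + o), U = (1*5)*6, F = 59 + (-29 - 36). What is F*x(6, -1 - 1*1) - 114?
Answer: 4206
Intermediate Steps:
F = -6 (F = 59 - 65 = -6)
U = 30 (U = 5*6 = 30)
x(A, o) = 60*A*o (x(A, o) = (30*A)*(o + o) = (30*A)*(2*o) = 60*A*o)
F*x(6, -1 - 1*1) - 114 = -360*6*(-1 - 1*1) - 114 = -360*6*(-1 - 1) - 114 = -360*6*(-2) - 114 = -6*(-720) - 114 = 4320 - 114 = 4206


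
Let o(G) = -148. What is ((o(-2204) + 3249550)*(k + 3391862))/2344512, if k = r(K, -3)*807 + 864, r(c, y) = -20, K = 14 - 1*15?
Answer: 914323775131/195376 ≈ 4.6798e+6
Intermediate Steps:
K = -1 (K = 14 - 15 = -1)
k = -15276 (k = -20*807 + 864 = -16140 + 864 = -15276)
((o(-2204) + 3249550)*(k + 3391862))/2344512 = ((-148 + 3249550)*(-15276 + 3391862))/2344512 = (3249402*3376586)*(1/2344512) = 10971885301572*(1/2344512) = 914323775131/195376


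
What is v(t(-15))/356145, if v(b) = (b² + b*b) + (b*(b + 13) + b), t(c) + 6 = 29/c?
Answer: 5831/26710875 ≈ 0.00021830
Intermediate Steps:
t(c) = -6 + 29/c
v(b) = b + 2*b² + b*(13 + b) (v(b) = (b² + b²) + (b*(13 + b) + b) = 2*b² + (b + b*(13 + b)) = b + 2*b² + b*(13 + b))
v(t(-15))/356145 = ((-6 + 29/(-15))*(14 + 3*(-6 + 29/(-15))))/356145 = ((-6 + 29*(-1/15))*(14 + 3*(-6 + 29*(-1/15))))*(1/356145) = ((-6 - 29/15)*(14 + 3*(-6 - 29/15)))*(1/356145) = -119*(14 + 3*(-119/15))/15*(1/356145) = -119*(14 - 119/5)/15*(1/356145) = -119/15*(-49/5)*(1/356145) = (5831/75)*(1/356145) = 5831/26710875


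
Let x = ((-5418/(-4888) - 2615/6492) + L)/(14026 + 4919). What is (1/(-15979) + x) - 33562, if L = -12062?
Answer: -20150693818879520309/600390666344430 ≈ -33563.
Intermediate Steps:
x = -23921237501/37573732170 (x = ((-5418/(-4888) - 2615/6492) - 12062)/(14026 + 4919) = ((-5418*(-1/4888) - 2615*1/6492) - 12062)/18945 = ((2709/2444 - 2615/6492) - 12062)*(1/18945) = (1399471/1983306 - 12062)*(1/18945) = -23921237501/1983306*1/18945 = -23921237501/37573732170 ≈ -0.63665)
(1/(-15979) + x) - 33562 = (1/(-15979) - 23921237501/37573732170) - 33562 = (-1/15979 - 23921237501/37573732170) - 33562 = -382275027760649/600390666344430 - 33562 = -20150693818879520309/600390666344430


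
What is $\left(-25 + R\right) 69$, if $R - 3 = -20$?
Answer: $-2898$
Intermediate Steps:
$R = -17$ ($R = 3 - 20 = -17$)
$\left(-25 + R\right) 69 = \left(-25 - 17\right) 69 = \left(-42\right) 69 = -2898$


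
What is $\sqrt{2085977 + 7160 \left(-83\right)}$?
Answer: $\sqrt{1491697} \approx 1221.3$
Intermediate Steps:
$\sqrt{2085977 + 7160 \left(-83\right)} = \sqrt{2085977 - 594280} = \sqrt{1491697}$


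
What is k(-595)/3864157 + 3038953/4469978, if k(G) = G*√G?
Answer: 3038953/4469978 - 595*I*√595/3864157 ≈ 0.67986 - 0.003756*I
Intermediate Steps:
k(G) = G^(3/2)
k(-595)/3864157 + 3038953/4469978 = (-595)^(3/2)/3864157 + 3038953/4469978 = -595*I*√595*(1/3864157) + 3038953*(1/4469978) = -595*I*√595/3864157 + 3038953/4469978 = 3038953/4469978 - 595*I*√595/3864157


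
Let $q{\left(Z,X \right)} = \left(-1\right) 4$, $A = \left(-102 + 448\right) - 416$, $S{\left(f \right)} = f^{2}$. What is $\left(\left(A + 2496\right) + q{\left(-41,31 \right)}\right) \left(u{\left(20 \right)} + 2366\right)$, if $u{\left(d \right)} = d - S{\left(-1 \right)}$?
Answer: $5776470$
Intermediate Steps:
$A = -70$ ($A = 346 - 416 = -70$)
$u{\left(d \right)} = -1 + d$ ($u{\left(d \right)} = d - \left(-1\right)^{2} = d - 1 = -1 + d$)
$q{\left(Z,X \right)} = -4$
$\left(\left(A + 2496\right) + q{\left(-41,31 \right)}\right) \left(u{\left(20 \right)} + 2366\right) = \left(\left(-70 + 2496\right) - 4\right) \left(\left(-1 + 20\right) + 2366\right) = \left(2426 - 4\right) \left(19 + 2366\right) = 2422 \cdot 2385 = 5776470$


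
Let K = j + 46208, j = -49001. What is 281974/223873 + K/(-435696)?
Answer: 41160073731/32513523536 ≈ 1.2659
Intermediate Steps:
K = -2793 (K = -49001 + 46208 = -2793)
281974/223873 + K/(-435696) = 281974/223873 - 2793/(-435696) = 281974*(1/223873) - 2793*(-1/435696) = 281974/223873 + 931/145232 = 41160073731/32513523536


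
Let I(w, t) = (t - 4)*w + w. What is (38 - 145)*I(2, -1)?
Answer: 856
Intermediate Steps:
I(w, t) = w + w*(-4 + t) (I(w, t) = (-4 + t)*w + w = w*(-4 + t) + w = w + w*(-4 + t))
(38 - 145)*I(2, -1) = (38 - 145)*(2*(-3 - 1)) = -214*(-4) = -107*(-8) = 856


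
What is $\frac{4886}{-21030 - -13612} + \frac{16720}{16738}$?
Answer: $\frac{10561773}{31040621} \approx 0.34026$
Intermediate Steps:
$\frac{4886}{-21030 - -13612} + \frac{16720}{16738} = \frac{4886}{-21030 + 13612} + 16720 \cdot \frac{1}{16738} = \frac{4886}{-7418} + \frac{8360}{8369} = 4886 \left(- \frac{1}{7418}\right) + \frac{8360}{8369} = - \frac{2443}{3709} + \frac{8360}{8369} = \frac{10561773}{31040621}$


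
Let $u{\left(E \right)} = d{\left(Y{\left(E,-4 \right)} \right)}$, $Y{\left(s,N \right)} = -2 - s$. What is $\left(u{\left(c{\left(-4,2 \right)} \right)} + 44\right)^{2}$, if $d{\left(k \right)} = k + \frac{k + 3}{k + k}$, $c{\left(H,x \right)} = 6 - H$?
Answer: $\frac{67081}{64} \approx 1048.1$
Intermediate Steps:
$d{\left(k \right)} = k + \frac{3 + k}{2 k}$
$u{\left(E \right)} = - \frac{3}{2} - E + \frac{3}{2 \left(-2 - E\right)}$ ($u{\left(E \right)} = \frac{1}{2} - \left(2 + E\right) + \frac{3}{2 \left(-2 - E\right)} = - \frac{3}{2} - E + \frac{3}{2 \left(-2 - E\right)}$)
$\left(u{\left(c{\left(-4,2 \right)} \right)} + 44\right)^{2} = \left(\frac{-3 + \left(-3 - 2 \left(6 - -4\right)\right) \left(2 + \left(6 - -4\right)\right)}{2 \left(2 + \left(6 - -4\right)\right)} + 44\right)^{2} = \left(\frac{-3 + \left(-3 - 2 \left(6 + 4\right)\right) \left(2 + \left(6 + 4\right)\right)}{2 \left(2 + \left(6 + 4\right)\right)} + 44\right)^{2} = \left(\frac{-3 + \left(-3 - 20\right) \left(2 + 10\right)}{2 \left(2 + 10\right)} + 44\right)^{2} = \left(\frac{-3 + \left(-3 - 20\right) 12}{2 \cdot 12} + 44\right)^{2} = \left(\frac{1}{2} \cdot \frac{1}{12} \left(-3 - 276\right) + 44\right)^{2} = \left(\frac{1}{2} \cdot \frac{1}{12} \left(-279\right) + 44\right)^{2} = \left(- \frac{93}{8} + 44\right)^{2} = \left(\frac{259}{8}\right)^{2} = \frac{67081}{64}$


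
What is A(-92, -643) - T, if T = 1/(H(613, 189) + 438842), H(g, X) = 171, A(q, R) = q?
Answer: -40389197/439013 ≈ -92.000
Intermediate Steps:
T = 1/439013 (T = 1/(171 + 438842) = 1/439013 ≈ 2.2778e-6)
A(-92, -643) - T = -92 - 1*1/439013 = -92 - 1/439013 = -40389197/439013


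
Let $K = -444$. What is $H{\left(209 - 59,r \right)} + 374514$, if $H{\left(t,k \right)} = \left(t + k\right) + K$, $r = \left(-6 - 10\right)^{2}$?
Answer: $374476$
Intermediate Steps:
$r = 256$ ($r = \left(-16\right)^{2} = 256$)
$H{\left(t,k \right)} = -444 + k + t$ ($H{\left(t,k \right)} = \left(t + k\right) - 444 = \left(k + t\right) - 444 = -444 + k + t$)
$H{\left(209 - 59,r \right)} + 374514 = \left(-444 + 256 + \left(209 - 59\right)\right) + 374514 = \left(-444 + 256 + 150\right) + 374514 = -38 + 374514 = 374476$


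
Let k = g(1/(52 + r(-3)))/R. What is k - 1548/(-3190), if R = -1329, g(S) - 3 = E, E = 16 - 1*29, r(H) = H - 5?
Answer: 1044596/2119755 ≈ 0.49279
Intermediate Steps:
r(H) = -5 + H
E = -13 (E = 16 - 29 = -13)
g(S) = -10 (g(S) = 3 - 13 = -10)
k = 10/1329 (k = -10/(-1329) = -10*(-1/1329) = 10/1329 ≈ 0.0075245)
k - 1548/(-3190) = 10/1329 - 1548/(-3190) = 10/1329 - 1548*(-1)/3190 = 10/1329 - 1*(-774/1595) = 10/1329 + 774/1595 = 1044596/2119755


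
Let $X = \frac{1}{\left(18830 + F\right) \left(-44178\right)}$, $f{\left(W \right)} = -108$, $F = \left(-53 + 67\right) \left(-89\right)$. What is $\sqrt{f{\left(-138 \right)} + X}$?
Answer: $\frac{i \sqrt{4073345278028319174}}{194206488} \approx 10.392 i$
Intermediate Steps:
$F = -1246$ ($F = 14 \left(-89\right) = -1246$)
$X = - \frac{1}{776825952}$ ($X = \frac{1}{\left(18830 - 1246\right) \left(-44178\right)} = \frac{1}{17584} \left(- \frac{1}{44178}\right) = - \frac{1}{776825952} \approx -1.2873 \cdot 10^{-9}$)
$\sqrt{f{\left(-138 \right)} + X} = \sqrt{-108 - \frac{1}{776825952}} = \sqrt{- \frac{83897202817}{776825952}} = \frac{i \sqrt{4073345278028319174}}{194206488}$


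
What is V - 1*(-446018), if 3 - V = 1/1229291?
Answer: 548289601110/1229291 ≈ 4.4602e+5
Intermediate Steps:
V = 3687872/1229291 (V = 3 - 1/1229291 = 3687872/1229291 ≈ 3.0000)
V - 1*(-446018) = 3687872/1229291 - 1*(-446018) = 3687872/1229291 + 446018 = 548289601110/1229291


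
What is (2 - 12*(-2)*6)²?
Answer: 21316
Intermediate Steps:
(2 - 12*(-2)*6)² = (2 + 24*6)² = (2 + 144)² = 146² = 21316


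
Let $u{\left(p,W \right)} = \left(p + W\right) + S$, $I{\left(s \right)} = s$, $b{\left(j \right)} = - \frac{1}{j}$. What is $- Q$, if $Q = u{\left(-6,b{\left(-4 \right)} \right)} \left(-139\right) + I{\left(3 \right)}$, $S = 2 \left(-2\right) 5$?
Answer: $- \frac{14329}{4} \approx -3582.3$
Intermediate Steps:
$S = -20$ ($S = \left(-4\right) 5 = -20$)
$u{\left(p,W \right)} = -20 + W + p$ ($u{\left(p,W \right)} = \left(p + W\right) - 20 = \left(W + p\right) - 20 = -20 + W + p$)
$Q = \frac{14329}{4}$ ($Q = \left(-20 - \frac{1}{-4} - 6\right) \left(-139\right) + 3 = \left(-20 - - \frac{1}{4} - 6\right) \left(-139\right) + 3 = \left(-20 + \frac{1}{4} - 6\right) \left(-139\right) + 3 = \left(- \frac{103}{4}\right) \left(-139\right) + 3 = \frac{14317}{4} + 3 = \frac{14329}{4} \approx 3582.3$)
$- Q = \left(-1\right) \frac{14329}{4} = - \frac{14329}{4}$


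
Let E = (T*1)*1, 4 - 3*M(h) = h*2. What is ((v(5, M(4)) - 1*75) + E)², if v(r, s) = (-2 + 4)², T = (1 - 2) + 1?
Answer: 5041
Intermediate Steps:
T = 0 (T = -1 + 1 = 0)
M(h) = 4/3 - 2*h/3 (M(h) = 4/3 - h*2/3 = 4/3 - 2*h/3)
v(r, s) = 4 (v(r, s) = 2² = 4)
E = 0 (E = (0*1)*1 = 0*1 = 0)
((v(5, M(4)) - 1*75) + E)² = ((4 - 1*75) + 0)² = ((4 - 75) + 0)² = (-71 + 0)² = (-71)² = 5041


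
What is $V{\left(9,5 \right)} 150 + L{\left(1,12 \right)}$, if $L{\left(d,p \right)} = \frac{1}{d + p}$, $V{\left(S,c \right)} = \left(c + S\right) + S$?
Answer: $\frac{44851}{13} \approx 3450.1$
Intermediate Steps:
$V{\left(S,c \right)} = c + 2 S$ ($V{\left(S,c \right)} = \left(S + c\right) + S = c + 2 S$)
$V{\left(9,5 \right)} 150 + L{\left(1,12 \right)} = \left(5 + 2 \cdot 9\right) 150 + \frac{1}{1 + 12} = \left(5 + 18\right) 150 + \frac{1}{13} = 23 \cdot 150 + \frac{1}{13} = 3450 + \frac{1}{13} = \frac{44851}{13}$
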